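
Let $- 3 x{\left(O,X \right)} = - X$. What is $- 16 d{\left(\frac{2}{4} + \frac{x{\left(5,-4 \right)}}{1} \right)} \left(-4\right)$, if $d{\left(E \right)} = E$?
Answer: $- \frac{160}{3} \approx -53.333$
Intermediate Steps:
$x{\left(O,X \right)} = \frac{X}{3}$ ($x{\left(O,X \right)} = - \frac{\left(-1\right) X}{3} = \frac{X}{3}$)
$- 16 d{\left(\frac{2}{4} + \frac{x{\left(5,-4 \right)}}{1} \right)} \left(-4\right) = - 16 \left(\frac{2}{4} + \frac{\frac{1}{3} \left(-4\right)}{1}\right) \left(-4\right) = - 16 \left(2 \cdot \frac{1}{4} - \frac{4}{3}\right) \left(-4\right) = - 16 \left(\frac{1}{2} - \frac{4}{3}\right) \left(-4\right) = \left(-16\right) \left(- \frac{5}{6}\right) \left(-4\right) = \frac{40}{3} \left(-4\right) = - \frac{160}{3}$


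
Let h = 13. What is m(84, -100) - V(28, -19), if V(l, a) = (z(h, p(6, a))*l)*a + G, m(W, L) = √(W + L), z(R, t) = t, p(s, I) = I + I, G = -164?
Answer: -20052 + 4*I ≈ -20052.0 + 4.0*I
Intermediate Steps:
p(s, I) = 2*I
m(W, L) = √(L + W)
V(l, a) = -164 + 2*l*a² (V(l, a) = ((2*a)*l)*a - 164 = (2*a*l)*a - 164 = 2*l*a² - 164 = -164 + 2*l*a²)
m(84, -100) - V(28, -19) = √(-100 + 84) - (-164 + 2*28*(-19)²) = √(-16) - (-164 + 2*28*361) = 4*I - (-164 + 20216) = 4*I - 1*20052 = 4*I - 20052 = -20052 + 4*I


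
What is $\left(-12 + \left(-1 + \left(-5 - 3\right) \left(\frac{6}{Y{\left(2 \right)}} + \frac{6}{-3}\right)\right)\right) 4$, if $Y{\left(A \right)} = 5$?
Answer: $- \frac{132}{5} \approx -26.4$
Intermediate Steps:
$\left(-12 + \left(-1 + \left(-5 - 3\right) \left(\frac{6}{Y{\left(2 \right)}} + \frac{6}{-3}\right)\right)\right) 4 = \left(-12 - \left(1 - \left(-5 - 3\right) \left(\frac{6}{5} + \frac{6}{-3}\right)\right)\right) 4 = \left(-12 - \left(1 + 8 \left(6 \cdot \frac{1}{5} + 6 \left(- \frac{1}{3}\right)\right)\right)\right) 4 = \left(-12 - \left(1 + 8 \left(\frac{6}{5} - 2\right)\right)\right) 4 = \left(-12 - - \frac{27}{5}\right) 4 = \left(-12 + \left(-1 + \frac{32}{5}\right)\right) 4 = \left(-12 + \frac{27}{5}\right) 4 = \left(- \frac{33}{5}\right) 4 = - \frac{132}{5}$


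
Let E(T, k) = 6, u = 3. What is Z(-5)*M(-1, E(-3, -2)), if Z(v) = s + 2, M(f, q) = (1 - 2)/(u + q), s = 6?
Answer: -8/9 ≈ -0.88889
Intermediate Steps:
M(f, q) = -1/(3 + q) (M(f, q) = (1 - 2)/(3 + q) = -1/(3 + q))
Z(v) = 8 (Z(v) = 6 + 2 = 8)
Z(-5)*M(-1, E(-3, -2)) = 8*(-1/(3 + 6)) = 8*(-1/9) = 8*(-1*⅑) = 8*(-⅑) = -8/9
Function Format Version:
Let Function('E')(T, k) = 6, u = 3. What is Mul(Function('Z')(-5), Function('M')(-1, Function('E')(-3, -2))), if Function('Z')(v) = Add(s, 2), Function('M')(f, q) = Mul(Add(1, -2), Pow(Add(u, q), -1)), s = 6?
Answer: Rational(-8, 9) ≈ -0.88889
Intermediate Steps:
Function('M')(f, q) = Mul(-1, Pow(Add(3, q), -1)) (Function('M')(f, q) = Mul(Add(1, -2), Pow(Add(3, q), -1)) = Mul(-1, Pow(Add(3, q), -1)))
Function('Z')(v) = 8 (Function('Z')(v) = Add(6, 2) = 8)
Mul(Function('Z')(-5), Function('M')(-1, Function('E')(-3, -2))) = Mul(8, Mul(-1, Pow(Add(3, 6), -1))) = Mul(8, Mul(-1, Pow(9, -1))) = Mul(8, Mul(-1, Rational(1, 9))) = Mul(8, Rational(-1, 9)) = Rational(-8, 9)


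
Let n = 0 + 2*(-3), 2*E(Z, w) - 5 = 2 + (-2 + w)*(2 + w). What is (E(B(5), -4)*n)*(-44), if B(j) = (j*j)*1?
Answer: 2508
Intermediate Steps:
B(j) = j² (B(j) = j²*1 = j²)
E(Z, w) = 7/2 + (-2 + w)*(2 + w)/2 (E(Z, w) = 5/2 + (2 + (-2 + w)*(2 + w))/2 = 5/2 + (1 + (-2 + w)*(2 + w)/2) = 7/2 + (-2 + w)*(2 + w)/2)
n = -6 (n = 0 - 6 = -6)
(E(B(5), -4)*n)*(-44) = ((3/2 + (½)*(-4)²)*(-6))*(-44) = ((3/2 + (½)*16)*(-6))*(-44) = ((3/2 + 8)*(-6))*(-44) = ((19/2)*(-6))*(-44) = -57*(-44) = 2508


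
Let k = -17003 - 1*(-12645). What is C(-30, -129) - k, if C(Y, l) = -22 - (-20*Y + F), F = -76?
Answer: 3812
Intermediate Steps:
C(Y, l) = 54 + 20*Y (C(Y, l) = -22 - (-20*Y - 76) = -22 - (-76 - 20*Y) = -22 + (76 + 20*Y) = 54 + 20*Y)
k = -4358 (k = -17003 + 12645 = -4358)
C(-30, -129) - k = (54 + 20*(-30)) - 1*(-4358) = (54 - 600) + 4358 = -546 + 4358 = 3812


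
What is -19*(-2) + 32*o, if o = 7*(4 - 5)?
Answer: -186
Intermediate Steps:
o = -7 (o = 7*(-1) = -7)
-19*(-2) + 32*o = -19*(-2) + 32*(-7) = 38 - 224 = -186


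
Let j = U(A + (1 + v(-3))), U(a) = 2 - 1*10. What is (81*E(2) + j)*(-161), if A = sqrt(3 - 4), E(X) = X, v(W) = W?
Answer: -24794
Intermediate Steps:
A = I (A = sqrt(-1) = I ≈ 1.0*I)
U(a) = -8 (U(a) = 2 - 10 = -8)
j = -8
(81*E(2) + j)*(-161) = (81*2 - 8)*(-161) = (162 - 8)*(-161) = 154*(-161) = -24794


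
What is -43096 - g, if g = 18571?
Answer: -61667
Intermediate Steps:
-43096 - g = -43096 - 1*18571 = -43096 - 18571 = -61667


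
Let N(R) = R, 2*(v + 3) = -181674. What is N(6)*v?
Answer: -545040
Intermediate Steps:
v = -90840 (v = -3 + (½)*(-181674) = -3 - 90837 = -90840)
N(6)*v = 6*(-90840) = -545040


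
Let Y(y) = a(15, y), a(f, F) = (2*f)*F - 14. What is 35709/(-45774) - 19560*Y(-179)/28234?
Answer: 803249889509/215397186 ≈ 3729.2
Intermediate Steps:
a(f, F) = -14 + 2*F*f (a(f, F) = 2*F*f - 14 = -14 + 2*F*f)
Y(y) = -14 + 30*y (Y(y) = -14 + 2*y*15 = -14 + 30*y)
35709/(-45774) - 19560*Y(-179)/28234 = 35709/(-45774) - 19560/(28234/(-14 + 30*(-179))) = 35709*(-1/45774) - 19560/(28234/(-14 - 5370)) = -11903/15258 - 19560/(28234/(-5384)) = -11903/15258 - 19560/(28234*(-1/5384)) = -11903/15258 - 19560/(-14117/2692) = -11903/15258 - 19560*(-2692/14117) = -11903/15258 + 52655520/14117 = 803249889509/215397186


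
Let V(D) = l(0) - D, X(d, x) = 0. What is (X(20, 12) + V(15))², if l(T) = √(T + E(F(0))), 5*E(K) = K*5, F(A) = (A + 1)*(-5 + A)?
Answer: (15 - I*√5)² ≈ 220.0 - 67.082*I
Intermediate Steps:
F(A) = (1 + A)*(-5 + A)
E(K) = K (E(K) = (K*5)/5 = (5*K)/5 = K)
l(T) = √(-5 + T) (l(T) = √(T + (-5 + 0² - 4*0)) = √(T + (-5 + 0 + 0)) = √(T - 5) = √(-5 + T))
V(D) = -D + I*√5 (V(D) = √(-5 + 0) - D = √(-5) - D = I*√5 - D = -D + I*√5)
(X(20, 12) + V(15))² = (0 + (-1*15 + I*√5))² = (0 + (-15 + I*√5))² = (-15 + I*√5)²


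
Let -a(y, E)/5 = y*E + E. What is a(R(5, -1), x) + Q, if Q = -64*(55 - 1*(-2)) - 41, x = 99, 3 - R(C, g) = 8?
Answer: -1709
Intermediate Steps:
R(C, g) = -5 (R(C, g) = 3 - 1*8 = 3 - 8 = -5)
a(y, E) = -5*E - 5*E*y (a(y, E) = -5*(y*E + E) = -5*(E*y + E) = -5*(E + E*y) = -5*E - 5*E*y)
Q = -3689 (Q = -64*(55 + 2) - 41 = -64*57 - 41 = -3648 - 41 = -3689)
a(R(5, -1), x) + Q = -5*99*(1 - 5) - 3689 = -5*99*(-4) - 3689 = 1980 - 3689 = -1709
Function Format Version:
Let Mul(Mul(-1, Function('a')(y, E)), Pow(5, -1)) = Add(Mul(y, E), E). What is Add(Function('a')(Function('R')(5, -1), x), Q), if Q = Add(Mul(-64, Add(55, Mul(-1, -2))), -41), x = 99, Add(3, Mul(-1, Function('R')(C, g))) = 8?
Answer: -1709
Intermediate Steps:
Function('R')(C, g) = -5 (Function('R')(C, g) = Add(3, Mul(-1, 8)) = Add(3, -8) = -5)
Function('a')(y, E) = Add(Mul(-5, E), Mul(-5, E, y)) (Function('a')(y, E) = Mul(-5, Add(Mul(y, E), E)) = Mul(-5, Add(Mul(E, y), E)) = Mul(-5, Add(E, Mul(E, y))) = Add(Mul(-5, E), Mul(-5, E, y)))
Q = -3689 (Q = Add(Mul(-64, Add(55, 2)), -41) = Add(Mul(-64, 57), -41) = Add(-3648, -41) = -3689)
Add(Function('a')(Function('R')(5, -1), x), Q) = Add(Mul(-5, 99, Add(1, -5)), -3689) = Add(Mul(-5, 99, -4), -3689) = Add(1980, -3689) = -1709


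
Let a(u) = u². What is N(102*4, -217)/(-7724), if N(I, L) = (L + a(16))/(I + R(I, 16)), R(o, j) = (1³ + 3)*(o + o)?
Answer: -13/9454176 ≈ -1.3751e-6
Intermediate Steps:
R(o, j) = 8*o (R(o, j) = (1 + 3)*(2*o) = 4*(2*o) = 8*o)
N(I, L) = (256 + L)/(9*I) (N(I, L) = (L + 16²)/(I + 8*I) = (L + 256)/((9*I)) = (256 + L)*(1/(9*I)) = (256 + L)/(9*I))
N(102*4, -217)/(-7724) = ((256 - 217)/(9*((102*4))))/(-7724) = ((⅑)*39/408)*(-1/7724) = ((⅑)*(1/408)*39)*(-1/7724) = (13/1224)*(-1/7724) = -13/9454176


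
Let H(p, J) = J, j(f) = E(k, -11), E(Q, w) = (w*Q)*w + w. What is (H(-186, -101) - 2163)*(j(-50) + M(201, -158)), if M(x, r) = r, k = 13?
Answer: -3178656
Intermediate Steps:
E(Q, w) = w + Q*w**2 (E(Q, w) = (Q*w)*w + w = Q*w**2 + w = w + Q*w**2)
j(f) = 1562 (j(f) = -11*(1 + 13*(-11)) = -11*(1 - 143) = -11*(-142) = 1562)
(H(-186, -101) - 2163)*(j(-50) + M(201, -158)) = (-101 - 2163)*(1562 - 158) = -2264*1404 = -3178656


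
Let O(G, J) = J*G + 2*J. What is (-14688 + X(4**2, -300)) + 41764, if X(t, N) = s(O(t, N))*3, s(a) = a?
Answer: 10876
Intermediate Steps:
O(G, J) = 2*J + G*J (O(G, J) = G*J + 2*J = 2*J + G*J)
X(t, N) = 3*N*(2 + t) (X(t, N) = (N*(2 + t))*3 = 3*N*(2 + t))
(-14688 + X(4**2, -300)) + 41764 = (-14688 + 3*(-300)*(2 + 4**2)) + 41764 = (-14688 + 3*(-300)*(2 + 16)) + 41764 = (-14688 + 3*(-300)*18) + 41764 = (-14688 - 16200) + 41764 = -30888 + 41764 = 10876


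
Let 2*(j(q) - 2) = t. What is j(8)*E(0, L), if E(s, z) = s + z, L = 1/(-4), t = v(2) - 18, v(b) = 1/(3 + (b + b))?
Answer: 97/56 ≈ 1.7321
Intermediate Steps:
v(b) = 1/(3 + 2*b)
t = -125/7 (t = 1/(3 + 2*2) - 18 = 1/(3 + 4) - 18 = 1/7 - 18 = -125/7 ≈ -17.857)
L = -1/4 ≈ -0.25000
j(q) = -97/14 (j(q) = 2 + (1/2)*(-125/7) = 2 - 125/14 = -97/14)
j(8)*E(0, L) = -97*(0 - 1/4)/14 = -97/14*(-1/4) = 97/56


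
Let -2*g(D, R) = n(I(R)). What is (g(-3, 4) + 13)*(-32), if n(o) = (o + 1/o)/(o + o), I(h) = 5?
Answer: -10192/25 ≈ -407.68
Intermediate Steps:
n(o) = (o + 1/o)/(2*o) (n(o) = (o + 1/o)/((2*o)) = (o + 1/o)*(1/(2*o)) = (o + 1/o)/(2*o))
g(D, R) = -13/50 (g(D, R) = -(1 + 5²)/(4*5²) = -(1 + 25)/(4*25) = -26/(4*25) = -½*13/25 = -13/50)
(g(-3, 4) + 13)*(-32) = (-13/50 + 13)*(-32) = (637/50)*(-32) = -10192/25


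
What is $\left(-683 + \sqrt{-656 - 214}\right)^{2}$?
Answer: $\left(683 - i \sqrt{870}\right)^{2} \approx 4.6562 \cdot 10^{5} - 40291.0 i$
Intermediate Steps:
$\left(-683 + \sqrt{-656 - 214}\right)^{2} = \left(-683 + \sqrt{-870}\right)^{2} = \left(-683 + i \sqrt{870}\right)^{2}$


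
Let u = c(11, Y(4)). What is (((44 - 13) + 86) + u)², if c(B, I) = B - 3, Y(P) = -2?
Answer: 15625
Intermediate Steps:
c(B, I) = -3 + B
u = 8 (u = -3 + 11 = 8)
(((44 - 13) + 86) + u)² = (((44 - 13) + 86) + 8)² = ((31 + 86) + 8)² = (117 + 8)² = 125² = 15625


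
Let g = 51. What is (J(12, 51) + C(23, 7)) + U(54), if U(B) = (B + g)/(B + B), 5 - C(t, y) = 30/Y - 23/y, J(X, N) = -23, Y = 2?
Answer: -7243/252 ≈ -28.742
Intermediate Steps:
C(t, y) = -10 + 23/y (C(t, y) = 5 - (30/2 - 23/y) = 5 - (30*(1/2) - 23/y) = 5 - (15 - 23/y) = 5 + (-15 + 23/y) = -10 + 23/y)
U(B) = (51 + B)/(2*B) (U(B) = (B + 51)/(B + B) = (51 + B)/((2*B)) = (51 + B)*(1/(2*B)) = (51 + B)/(2*B))
(J(12, 51) + C(23, 7)) + U(54) = (-23 + (-10 + 23/7)) + (1/2)*(51 + 54)/54 = (-23 + (-10 + 23*(1/7))) + (1/2)*(1/54)*105 = (-23 + (-10 + 23/7)) + 35/36 = (-23 - 47/7) + 35/36 = -208/7 + 35/36 = -7243/252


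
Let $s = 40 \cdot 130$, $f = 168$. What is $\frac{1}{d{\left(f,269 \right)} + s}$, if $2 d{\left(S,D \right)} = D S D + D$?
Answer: $\frac{2}{12167317} \approx 1.6437 \cdot 10^{-7}$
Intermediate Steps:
$d{\left(S,D \right)} = \frac{D}{2} + \frac{S D^{2}}{2}$ ($d{\left(S,D \right)} = \frac{D S D + D}{2} = \frac{S D^{2} + D}{2} = \frac{D + S D^{2}}{2} = \frac{D}{2} + \frac{S D^{2}}{2}$)
$s = 5200$
$\frac{1}{d{\left(f,269 \right)} + s} = \frac{1}{\frac{1}{2} \cdot 269 \left(1 + 269 \cdot 168\right) + 5200} = \frac{1}{\frac{1}{2} \cdot 269 \left(1 + 45192\right) + 5200} = \frac{1}{\frac{1}{2} \cdot 269 \cdot 45193 + 5200} = \frac{1}{\frac{12156917}{2} + 5200} = \frac{1}{\frac{12167317}{2}} = \frac{2}{12167317}$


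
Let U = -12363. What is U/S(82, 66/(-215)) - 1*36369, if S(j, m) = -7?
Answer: -242220/7 ≈ -34603.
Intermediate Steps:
U/S(82, 66/(-215)) - 1*36369 = -12363/(-7) - 1*36369 = -12363*(-1/7) - 36369 = 12363/7 - 36369 = -242220/7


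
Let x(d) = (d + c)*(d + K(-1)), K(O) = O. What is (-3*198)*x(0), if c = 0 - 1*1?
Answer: -594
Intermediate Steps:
c = -1 (c = 0 - 1 = -1)
x(d) = (-1 + d)² (x(d) = (d - 1)*(d - 1) = (-1 + d)*(-1 + d) = (-1 + d)²)
(-3*198)*x(0) = (-3*198)*(1 + 0² - 2*0) = -594*(1 + 0 + 0) = -594*1 = -594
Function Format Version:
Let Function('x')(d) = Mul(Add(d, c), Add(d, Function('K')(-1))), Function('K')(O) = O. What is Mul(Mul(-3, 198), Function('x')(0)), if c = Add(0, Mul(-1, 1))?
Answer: -594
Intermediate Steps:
c = -1 (c = Add(0, -1) = -1)
Function('x')(d) = Pow(Add(-1, d), 2) (Function('x')(d) = Mul(Add(d, -1), Add(d, -1)) = Mul(Add(-1, d), Add(-1, d)) = Pow(Add(-1, d), 2))
Mul(Mul(-3, 198), Function('x')(0)) = Mul(Mul(-3, 198), Add(1, Pow(0, 2), Mul(-2, 0))) = Mul(-594, Add(1, 0, 0)) = Mul(-594, 1) = -594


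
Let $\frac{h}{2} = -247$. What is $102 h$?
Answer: $-50388$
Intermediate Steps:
$h = -494$ ($h = 2 \left(-247\right) = -494$)
$102 h = 102 \left(-494\right) = -50388$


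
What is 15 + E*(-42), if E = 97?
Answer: -4059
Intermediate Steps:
15 + E*(-42) = 15 + 97*(-42) = 15 - 4074 = -4059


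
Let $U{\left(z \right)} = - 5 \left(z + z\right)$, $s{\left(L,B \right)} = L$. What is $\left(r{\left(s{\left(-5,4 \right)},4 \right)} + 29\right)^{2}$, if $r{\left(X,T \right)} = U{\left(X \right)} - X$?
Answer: $7056$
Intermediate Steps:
$U{\left(z \right)} = - 10 z$ ($U{\left(z \right)} = - 5 \cdot 2 z = - 10 z$)
$r{\left(X,T \right)} = - 11 X$ ($r{\left(X,T \right)} = - 10 X - X = - 11 X$)
$\left(r{\left(s{\left(-5,4 \right)},4 \right)} + 29\right)^{2} = \left(\left(-11\right) \left(-5\right) + 29\right)^{2} = \left(55 + 29\right)^{2} = 84^{2} = 7056$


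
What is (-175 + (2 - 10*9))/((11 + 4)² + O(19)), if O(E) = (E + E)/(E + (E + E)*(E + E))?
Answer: -20251/17327 ≈ -1.1688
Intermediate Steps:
O(E) = 2*E/(E + 4*E²) (O(E) = (2*E)/(E + (2*E)*(2*E)) = (2*E)/(E + 4*E²) = 2*E/(E + 4*E²))
(-175 + (2 - 10*9))/((11 + 4)² + O(19)) = (-175 + (2 - 10*9))/((11 + 4)² + 2/(1 + 4*19)) = (-175 + (2 - 90))/(15² + 2/(1 + 76)) = (-175 - 88)/(225 + 2/77) = -263/(225 + 2*(1/77)) = -263/(225 + 2/77) = -263/17327/77 = -263*77/17327 = -20251/17327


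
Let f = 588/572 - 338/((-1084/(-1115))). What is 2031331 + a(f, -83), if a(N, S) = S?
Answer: 2031248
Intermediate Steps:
f = -26866531/77506 (f = 588*(1/572) - 338/((-1084*(-1/1115))) = 147/143 - 338/1084/1115 = 147/143 - 338*1115/1084 = 147/143 - 188435/542 = -26866531/77506 ≈ -346.64)
2031331 + a(f, -83) = 2031331 - 83 = 2031248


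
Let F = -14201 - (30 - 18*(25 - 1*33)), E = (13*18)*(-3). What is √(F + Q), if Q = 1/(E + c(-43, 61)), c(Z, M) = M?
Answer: 2*I*√1476603754/641 ≈ 119.9*I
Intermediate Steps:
E = -702 (E = 234*(-3) = -702)
Q = -1/641 (Q = 1/(-702 + 61) = 1/(-641) = -1/641 ≈ -0.0015601)
F = -14375 (F = -14201 - (30 - 18*(25 - 33)) = -14201 - (30 - 18*(-8)) = -14201 - (30 + 144) = -14201 - 1*174 = -14201 - 174 = -14375)
√(F + Q) = √(-14375 - 1/641) = √(-9214376/641) = 2*I*√1476603754/641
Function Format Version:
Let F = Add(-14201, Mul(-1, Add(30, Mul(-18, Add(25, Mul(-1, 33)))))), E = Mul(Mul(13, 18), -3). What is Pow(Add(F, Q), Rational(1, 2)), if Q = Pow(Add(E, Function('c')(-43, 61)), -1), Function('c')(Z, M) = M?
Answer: Mul(Rational(2, 641), I, Pow(1476603754, Rational(1, 2))) ≈ Mul(119.90, I)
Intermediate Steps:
E = -702 (E = Mul(234, -3) = -702)
Q = Rational(-1, 641) (Q = Pow(Add(-702, 61), -1) = Pow(-641, -1) = Rational(-1, 641) ≈ -0.0015601)
F = -14375 (F = Add(-14201, Mul(-1, Add(30, Mul(-18, Add(25, -33))))) = Add(-14201, Mul(-1, Add(30, Mul(-18, -8)))) = Add(-14201, Mul(-1, Add(30, 144))) = Add(-14201, Mul(-1, 174)) = Add(-14201, -174) = -14375)
Pow(Add(F, Q), Rational(1, 2)) = Pow(Add(-14375, Rational(-1, 641)), Rational(1, 2)) = Pow(Rational(-9214376, 641), Rational(1, 2)) = Mul(Rational(2, 641), I, Pow(1476603754, Rational(1, 2)))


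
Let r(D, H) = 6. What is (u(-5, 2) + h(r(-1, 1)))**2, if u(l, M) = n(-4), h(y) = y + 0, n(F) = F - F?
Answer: 36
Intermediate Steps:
n(F) = 0
h(y) = y
u(l, M) = 0
(u(-5, 2) + h(r(-1, 1)))**2 = (0 + 6)**2 = 6**2 = 36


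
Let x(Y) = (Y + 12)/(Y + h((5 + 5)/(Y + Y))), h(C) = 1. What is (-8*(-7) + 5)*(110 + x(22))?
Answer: 156404/23 ≈ 6800.2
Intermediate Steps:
x(Y) = (12 + Y)/(1 + Y) (x(Y) = (Y + 12)/(Y + 1) = (12 + Y)/(1 + Y))
(-8*(-7) + 5)*(110 + x(22)) = (-8*(-7) + 5)*(110 + (12 + 22)/(1 + 22)) = (56 + 5)*(110 + 34/23) = 61*(110 + (1/23)*34) = 61*(110 + 34/23) = 61*(2564/23) = 156404/23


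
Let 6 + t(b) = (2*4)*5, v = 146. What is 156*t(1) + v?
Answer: 5450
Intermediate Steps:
t(b) = 34 (t(b) = -6 + (2*4)*5 = -6 + 8*5 = -6 + 40 = 34)
156*t(1) + v = 156*34 + 146 = 5304 + 146 = 5450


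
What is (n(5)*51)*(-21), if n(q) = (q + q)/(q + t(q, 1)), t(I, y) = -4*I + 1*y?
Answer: 765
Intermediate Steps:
t(I, y) = y - 4*I (t(I, y) = -4*I + y = y - 4*I)
n(q) = 2*q/(1 - 3*q) (n(q) = (q + q)/(q + (1 - 4*q)) = (2*q)/(1 - 3*q) = 2*q/(1 - 3*q))
(n(5)*51)*(-21) = (-2*5/(-1 + 3*5)*51)*(-21) = (-2*5/(-1 + 15)*51)*(-21) = (-2*5/14*51)*(-21) = (-2*5*1/14*51)*(-21) = -5/7*51*(-21) = -255/7*(-21) = 765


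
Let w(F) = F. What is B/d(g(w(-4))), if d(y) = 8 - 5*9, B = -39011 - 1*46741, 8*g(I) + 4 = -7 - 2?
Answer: 85752/37 ≈ 2317.6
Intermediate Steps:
g(I) = -13/8 (g(I) = -1/2 + (-7 - 2)/8 = -1/2 + (1/8)*(-9) = -1/2 - 9/8 = -13/8)
B = -85752 (B = -39011 - 46741 = -85752)
d(y) = -37 (d(y) = 8 - 45 = -37)
B/d(g(w(-4))) = -85752/(-37) = -85752*(-1/37) = 85752/37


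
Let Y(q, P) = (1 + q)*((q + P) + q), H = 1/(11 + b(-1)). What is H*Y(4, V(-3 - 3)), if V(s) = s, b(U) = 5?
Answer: 5/8 ≈ 0.62500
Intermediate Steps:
H = 1/16 (H = 1/(11 + 5) = 1/16 ≈ 0.062500)
Y(q, P) = (1 + q)*(P + 2*q) (Y(q, P) = (1 + q)*((P + q) + q) = (1 + q)*(P + 2*q))
H*Y(4, V(-3 - 3)) = ((-3 - 3) + 2*4 + 2*4**2 + (-3 - 3)*4)/16 = (-6 + 8 + 2*16 - 6*4)/16 = (-6 + 8 + 32 - 24)/16 = (1/16)*10 = 5/8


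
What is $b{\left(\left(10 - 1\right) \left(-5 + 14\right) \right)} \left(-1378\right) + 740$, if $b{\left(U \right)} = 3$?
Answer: $-3394$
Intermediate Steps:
$b{\left(\left(10 - 1\right) \left(-5 + 14\right) \right)} \left(-1378\right) + 740 = 3 \left(-1378\right) + 740 = -4134 + 740 = -3394$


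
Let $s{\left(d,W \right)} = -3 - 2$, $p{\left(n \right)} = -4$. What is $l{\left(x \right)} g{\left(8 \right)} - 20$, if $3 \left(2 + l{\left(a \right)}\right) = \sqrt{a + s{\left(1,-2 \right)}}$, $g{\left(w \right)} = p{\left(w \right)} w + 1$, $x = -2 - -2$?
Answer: $42 - \frac{31 i \sqrt{5}}{3} \approx 42.0 - 23.106 i$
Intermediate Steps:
$s{\left(d,W \right)} = -5$ ($s{\left(d,W \right)} = -3 - 2 = -5$)
$x = 0$ ($x = -2 + 2 = 0$)
$g{\left(w \right)} = 1 - 4 w$ ($g{\left(w \right)} = - 4 w + 1 = 1 - 4 w$)
$l{\left(a \right)} = -2 + \frac{\sqrt{-5 + a}}{3}$ ($l{\left(a \right)} = -2 + \frac{\sqrt{a - 5}}{3} = -2 + \frac{\sqrt{-5 + a}}{3}$)
$l{\left(x \right)} g{\left(8 \right)} - 20 = \left(-2 + \frac{\sqrt{-5 + 0}}{3}\right) \left(1 - 32\right) - 20 = \left(-2 + \frac{\sqrt{-5}}{3}\right) \left(1 - 32\right) - 20 = \left(-2 + \frac{i \sqrt{5}}{3}\right) \left(-31\right) - 20 = \left(62 - \frac{31 i \sqrt{5}}{3}\right) - 20 = 42 - \frac{31 i \sqrt{5}}{3}$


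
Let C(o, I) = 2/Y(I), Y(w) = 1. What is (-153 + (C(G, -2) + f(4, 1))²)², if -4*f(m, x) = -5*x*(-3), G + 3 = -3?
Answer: 5755201/256 ≈ 22481.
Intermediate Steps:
G = -6 (G = -3 - 3 = -6)
f(m, x) = -15*x/4 (f(m, x) = -(-5)*x*(-3)/4 = -(-5)*(-3*x)/4 = -15*x/4)
C(o, I) = 2 (C(o, I) = 2/1 = 2*1 = 2)
(-153 + (C(G, -2) + f(4, 1))²)² = (-153 + (2 - 15/4*1)²)² = (-153 + (2 - 15/4)²)² = (-153 + (-7/4)²)² = (-153 + 49/16)² = (-2399/16)² = 5755201/256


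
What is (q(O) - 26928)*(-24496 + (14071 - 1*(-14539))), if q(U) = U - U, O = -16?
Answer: -110781792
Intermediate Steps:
q(U) = 0
(q(O) - 26928)*(-24496 + (14071 - 1*(-14539))) = (0 - 26928)*(-24496 + (14071 - 1*(-14539))) = -26928*(-24496 + (14071 + 14539)) = -26928*(-24496 + 28610) = -26928*4114 = -110781792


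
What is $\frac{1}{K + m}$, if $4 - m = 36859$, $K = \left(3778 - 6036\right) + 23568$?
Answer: $- \frac{1}{15545} \approx -6.4329 \cdot 10^{-5}$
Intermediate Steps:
$K = 21310$ ($K = -2258 + 23568 = 21310$)
$m = -36855$ ($m = 4 - 36859 = -36855$)
$\frac{1}{K + m} = \frac{1}{21310 - 36855} = \frac{1}{-15545} = - \frac{1}{15545}$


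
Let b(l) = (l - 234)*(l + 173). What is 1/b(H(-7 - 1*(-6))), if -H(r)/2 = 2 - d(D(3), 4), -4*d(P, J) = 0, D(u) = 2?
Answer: -1/40222 ≈ -2.4862e-5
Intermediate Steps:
d(P, J) = 0 (d(P, J) = -¼*0 = 0)
H(r) = -4 (H(r) = -2*(2 - 1*0) = -2*(2 + 0) = -2*2 = -4)
b(l) = (-234 + l)*(173 + l)
1/b(H(-7 - 1*(-6))) = 1/(-40482 + (-4)² - 61*(-4)) = 1/(-40482 + 16 + 244) = 1/(-40222) = -1/40222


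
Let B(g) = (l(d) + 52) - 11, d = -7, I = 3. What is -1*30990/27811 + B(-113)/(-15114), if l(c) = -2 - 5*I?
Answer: -78175054/70055909 ≈ -1.1159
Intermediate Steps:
l(c) = -17 (l(c) = -2 - 5*3 = -2 - 15 = -17)
B(g) = 24 (B(g) = (-17 + 52) - 11 = 35 - 11 = 24)
-1*30990/27811 + B(-113)/(-15114) = -1*30990/27811 + 24/(-15114) = -30990*1/27811 + 24*(-1/15114) = -30990/27811 - 4/2519 = -78175054/70055909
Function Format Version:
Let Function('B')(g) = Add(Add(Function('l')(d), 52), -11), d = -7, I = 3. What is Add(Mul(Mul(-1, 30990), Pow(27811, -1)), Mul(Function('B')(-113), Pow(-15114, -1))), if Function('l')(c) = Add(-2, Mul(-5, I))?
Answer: Rational(-78175054, 70055909) ≈ -1.1159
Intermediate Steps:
Function('l')(c) = -17 (Function('l')(c) = Add(-2, Mul(-5, 3)) = Add(-2, -15) = -17)
Function('B')(g) = 24 (Function('B')(g) = Add(Add(-17, 52), -11) = Add(35, -11) = 24)
Add(Mul(Mul(-1, 30990), Pow(27811, -1)), Mul(Function('B')(-113), Pow(-15114, -1))) = Add(Mul(Mul(-1, 30990), Pow(27811, -1)), Mul(24, Pow(-15114, -1))) = Add(Mul(-30990, Rational(1, 27811)), Mul(24, Rational(-1, 15114))) = Add(Rational(-30990, 27811), Rational(-4, 2519)) = Rational(-78175054, 70055909)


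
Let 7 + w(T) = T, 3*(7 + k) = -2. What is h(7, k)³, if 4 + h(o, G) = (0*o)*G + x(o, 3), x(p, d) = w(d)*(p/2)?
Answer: -5832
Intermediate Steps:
k = -23/3 (k = -7 + (⅓)*(-2) = -7 - ⅔ = -23/3 ≈ -7.6667)
w(T) = -7 + T
x(p, d) = p*(-7 + d)/2 (x(p, d) = (-7 + d)*(p/2) = p*(-7 + d)/2)
h(o, G) = -4 - 2*o (h(o, G) = -4 + ((0*o)*G + o*(-7 + 3)/2) = -4 + (0*G + (½)*o*(-4)) = -4 + (0 - 2*o) = -4 - 2*o)
h(7, k)³ = (-4 - 2*7)³ = (-4 - 14)³ = (-18)³ = -5832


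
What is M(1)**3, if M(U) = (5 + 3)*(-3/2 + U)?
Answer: -64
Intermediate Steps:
M(U) = -12 + 8*U (M(U) = 8*(-3*1/2 + U) = 8*(-3/2 + U) = -12 + 8*U)
M(1)**3 = (-12 + 8*1)**3 = (-12 + 8)**3 = (-4)**3 = -64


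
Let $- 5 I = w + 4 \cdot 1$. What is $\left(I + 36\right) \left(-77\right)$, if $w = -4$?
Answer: $-2772$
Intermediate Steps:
$I = 0$ ($I = - \frac{-4 + 4 \cdot 1}{5} = - \frac{-4 + 4}{5} = \left(- \frac{1}{5}\right) 0 = 0$)
$\left(I + 36\right) \left(-77\right) = \left(0 + 36\right) \left(-77\right) = 36 \left(-77\right) = -2772$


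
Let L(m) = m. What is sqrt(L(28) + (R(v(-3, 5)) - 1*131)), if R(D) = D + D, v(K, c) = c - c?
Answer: I*sqrt(103) ≈ 10.149*I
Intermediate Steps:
v(K, c) = 0
R(D) = 2*D
sqrt(L(28) + (R(v(-3, 5)) - 1*131)) = sqrt(28 + (2*0 - 1*131)) = sqrt(28 + (0 - 131)) = sqrt(28 - 131) = sqrt(-103) = I*sqrt(103)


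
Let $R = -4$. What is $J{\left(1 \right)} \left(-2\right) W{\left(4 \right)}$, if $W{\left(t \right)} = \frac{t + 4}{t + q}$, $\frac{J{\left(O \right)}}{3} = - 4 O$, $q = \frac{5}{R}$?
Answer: $\frac{768}{11} \approx 69.818$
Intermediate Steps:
$q = - \frac{5}{4}$ ($q = \frac{5}{-4} = 5 \left(- \frac{1}{4}\right) = - \frac{5}{4} \approx -1.25$)
$J{\left(O \right)} = - 12 O$ ($J{\left(O \right)} = 3 \left(- 4 O\right) = - 12 O$)
$W{\left(t \right)} = \frac{4 + t}{- \frac{5}{4} + t}$ ($W{\left(t \right)} = \frac{t + 4}{t - \frac{5}{4}} = \frac{4 + t}{- \frac{5}{4} + t}$)
$J{\left(1 \right)} \left(-2\right) W{\left(4 \right)} = \left(-12\right) 1 \left(-2\right) \frac{4 \left(4 + 4\right)}{-5 + 4 \cdot 4} = \left(-12\right) \left(-2\right) 4 \frac{1}{-5 + 16} \cdot 8 = 24 \cdot 4 \cdot \frac{1}{11} \cdot 8 = 24 \cdot \frac{32}{11} = \frac{768}{11}$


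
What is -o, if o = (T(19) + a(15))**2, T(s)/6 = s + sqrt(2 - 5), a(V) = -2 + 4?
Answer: -13348 - 1392*I*sqrt(3) ≈ -13348.0 - 2411.0*I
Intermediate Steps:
a(V) = 2
T(s) = 6*s + 6*I*sqrt(3) (T(s) = 6*(s + sqrt(2 - 5)) = 6*(s + sqrt(-3)) = 6*(s + I*sqrt(3)) = 6*s + 6*I*sqrt(3))
o = (116 + 6*I*sqrt(3))**2 (o = ((6*19 + 6*I*sqrt(3)) + 2)**2 = ((114 + 6*I*sqrt(3)) + 2)**2 = (116 + 6*I*sqrt(3))**2 ≈ 13348.0 + 2411.0*I)
-o = -(13348 + 1392*I*sqrt(3)) = -13348 - 1392*I*sqrt(3)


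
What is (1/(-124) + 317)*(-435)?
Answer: -17098545/124 ≈ -1.3789e+5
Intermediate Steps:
(1/(-124) + 317)*(-435) = (-1/124 + 317)*(-435) = (39307/124)*(-435) = -17098545/124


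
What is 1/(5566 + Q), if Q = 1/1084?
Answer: 1084/6033545 ≈ 0.00017966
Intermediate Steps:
Q = 1/1084 ≈ 0.00092251
1/(5566 + Q) = 1/(5566 + 1/1084) = 1/(6033545/1084) = 1084/6033545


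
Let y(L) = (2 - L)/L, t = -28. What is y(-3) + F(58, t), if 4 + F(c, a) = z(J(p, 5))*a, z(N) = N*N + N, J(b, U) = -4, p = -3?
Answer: -1025/3 ≈ -341.67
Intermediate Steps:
z(N) = N + N² (z(N) = N² + N = N + N²)
y(L) = (2 - L)/L
F(c, a) = -4 + 12*a (F(c, a) = -4 + (-4*(1 - 4))*a = -4 + (-4*(-3))*a = -4 + 12*a)
y(-3) + F(58, t) = (2 - 1*(-3))/(-3) + (-4 + 12*(-28)) = -(2 + 3)/3 + (-4 - 336) = -⅓*5 - 340 = -5/3 - 340 = -1025/3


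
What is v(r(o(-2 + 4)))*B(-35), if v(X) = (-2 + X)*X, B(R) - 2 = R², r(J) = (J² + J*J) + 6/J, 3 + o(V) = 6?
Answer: 441720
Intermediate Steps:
o(V) = 3 (o(V) = -3 + 6 = 3)
r(J) = 2*J² + 6/J (r(J) = (J² + J²) + 6/J = 2*J² + 6/J)
B(R) = 2 + R²
v(X) = X*(-2 + X)
v(r(o(-2 + 4)))*B(-35) = ((2*(3 + 3³)/3)*(-2 + 2*(3 + 3³)/3))*(2 + (-35)²) = ((2*(⅓)*(3 + 27))*(-2 + 2*(⅓)*(3 + 27)))*(2 + 1225) = ((2*(⅓)*30)*(-2 + 2*(⅓)*30))*1227 = (20*(-2 + 20))*1227 = (20*18)*1227 = 360*1227 = 441720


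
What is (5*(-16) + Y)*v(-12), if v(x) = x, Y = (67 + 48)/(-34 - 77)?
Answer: 35980/37 ≈ 972.43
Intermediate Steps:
Y = -115/111 (Y = 115/(-111) = 115*(-1/111) = -115/111 ≈ -1.0360)
(5*(-16) + Y)*v(-12) = (5*(-16) - 115/111)*(-12) = (-80 - 115/111)*(-12) = -8995/111*(-12) = 35980/37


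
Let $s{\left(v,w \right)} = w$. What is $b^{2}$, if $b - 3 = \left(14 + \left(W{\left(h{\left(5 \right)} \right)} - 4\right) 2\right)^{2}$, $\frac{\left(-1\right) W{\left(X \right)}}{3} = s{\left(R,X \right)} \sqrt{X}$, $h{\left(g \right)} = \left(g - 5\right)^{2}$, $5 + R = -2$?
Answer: $1521$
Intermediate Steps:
$R = -7$ ($R = -5 - 2 = -7$)
$h{\left(g \right)} = \left(-5 + g\right)^{2}$
$W{\left(X \right)} = - 3 X^{\frac{3}{2}}$ ($W{\left(X \right)} = - 3 X \sqrt{X} = - 3 X^{\frac{3}{2}}$)
$b = 39$ ($b = 3 + \left(14 + \left(- 3 \left(\left(-5 + 5\right)^{2}\right)^{\frac{3}{2}} - 4\right) 2\right)^{2} = 3 + \left(14 + \left(- 3 \left(0^{2}\right)^{\frac{3}{2}} - 4\right) 2\right)^{2} = 3 + \left(14 + \left(- 3 \cdot 0^{\frac{3}{2}} - 4\right) 2\right)^{2} = 3 + \left(14 + \left(\left(-3\right) 0 - 4\right) 2\right)^{2} = 3 + \left(14 + \left(0 - 4\right) 2\right)^{2} = 3 + \left(14 - 8\right)^{2} = 3 + 6^{2} = 3 + 36 = 39$)
$b^{2} = 39^{2} = 1521$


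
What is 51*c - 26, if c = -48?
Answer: -2474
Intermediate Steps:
51*c - 26 = 51*(-48) - 26 = -2448 - 26 = -2474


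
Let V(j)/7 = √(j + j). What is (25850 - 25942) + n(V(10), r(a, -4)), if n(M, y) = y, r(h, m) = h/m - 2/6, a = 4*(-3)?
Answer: -268/3 ≈ -89.333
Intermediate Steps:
V(j) = 7*√2*√j (V(j) = 7*√(j + j) = 7*√(2*j) = 7*(√2*√j) = 7*√2*√j)
a = -12
r(h, m) = -⅓ + h/m (r(h, m) = h/m - 2*⅙ = h/m - ⅓ = -⅓ + h/m)
(25850 - 25942) + n(V(10), r(a, -4)) = (25850 - 25942) + (-12 - ⅓*(-4))/(-4) = -92 - (-12 + 4/3)/4 = -92 - ¼*(-32/3) = -92 + 8/3 = -268/3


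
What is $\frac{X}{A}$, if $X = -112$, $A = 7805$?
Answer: $- \frac{16}{1115} \approx -0.01435$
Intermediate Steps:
$\frac{X}{A} = - \frac{112}{7805} = \left(-112\right) \frac{1}{7805} = - \frac{16}{1115}$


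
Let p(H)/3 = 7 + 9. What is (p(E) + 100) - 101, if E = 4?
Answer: 47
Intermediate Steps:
p(H) = 48 (p(H) = 3*(7 + 9) = 3*16 = 48)
(p(E) + 100) - 101 = (48 + 100) - 101 = 148 - 101 = 47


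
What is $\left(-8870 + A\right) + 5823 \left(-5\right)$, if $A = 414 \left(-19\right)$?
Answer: $-45851$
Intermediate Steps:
$A = -7866$
$\left(-8870 + A\right) + 5823 \left(-5\right) = \left(-8870 - 7866\right) + 5823 \left(-5\right) = -16736 - 29115 = -45851$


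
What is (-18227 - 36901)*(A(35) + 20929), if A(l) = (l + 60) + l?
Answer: -1160940552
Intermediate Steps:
A(l) = 60 + 2*l (A(l) = (60 + l) + l = 60 + 2*l)
(-18227 - 36901)*(A(35) + 20929) = (-18227 - 36901)*((60 + 2*35) + 20929) = -55128*((60 + 70) + 20929) = -55128*(130 + 20929) = -55128*21059 = -1160940552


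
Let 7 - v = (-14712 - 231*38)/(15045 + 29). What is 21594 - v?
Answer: 162689474/7537 ≈ 21585.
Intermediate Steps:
v = 64504/7537 (v = 7 - (-14712 - 231*38)/(15045 + 29) = 7 - (-14712 - 8778)/15074 = 7 - (-23490)/15074 = 7 - 1*(-11745/7537) = 7 + 11745/7537 = 64504/7537 ≈ 8.5583)
21594 - v = 21594 - 1*64504/7537 = 21594 - 64504/7537 = 162689474/7537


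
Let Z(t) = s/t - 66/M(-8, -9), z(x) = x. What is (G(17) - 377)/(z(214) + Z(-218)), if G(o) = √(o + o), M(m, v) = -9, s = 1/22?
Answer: -5424276/3184541 + 14388*√34/3184541 ≈ -1.6770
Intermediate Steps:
s = 1/22 ≈ 0.045455
G(o) = √2*√o (G(o) = √(2*o) = √2*√o)
Z(t) = 22/3 + 1/(22*t) (Z(t) = 1/(22*t) - 66/(-9) = 1/(22*t) - 66*(-⅑) = 1/(22*t) + 22/3 = 22/3 + 1/(22*t))
(G(17) - 377)/(z(214) + Z(-218)) = (√2*√17 - 377)/(214 + (1/66)*(3 + 484*(-218))/(-218)) = (√34 - 377)/(214 + (1/66)*(-1/218)*(3 - 105512)) = (-377 + √34)/(214 + (1/66)*(-1/218)*(-105509)) = (-377 + √34)/(214 + 105509/14388) = (-377 + √34)/(3184541/14388) = (-377 + √34)*(14388/3184541) = -5424276/3184541 + 14388*√34/3184541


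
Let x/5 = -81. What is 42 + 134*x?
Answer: -54228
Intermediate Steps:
x = -405 (x = 5*(-81) = -405)
42 + 134*x = 42 + 134*(-405) = 42 - 54270 = -54228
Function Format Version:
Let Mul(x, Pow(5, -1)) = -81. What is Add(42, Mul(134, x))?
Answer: -54228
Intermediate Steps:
x = -405 (x = Mul(5, -81) = -405)
Add(42, Mul(134, x)) = Add(42, Mul(134, -405)) = Add(42, -54270) = -54228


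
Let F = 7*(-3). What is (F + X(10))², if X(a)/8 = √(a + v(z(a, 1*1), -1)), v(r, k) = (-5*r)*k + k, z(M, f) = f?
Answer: 1337 - 336*√14 ≈ 79.803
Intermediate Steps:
F = -21
v(r, k) = k - 5*k*r (v(r, k) = -5*k*r + k = k - 5*k*r)
X(a) = 8*√(4 + a) (X(a) = 8*√(a - (1 - 5)) = 8*√(a - 1*(-4)) = 8*√(a + 4) = 8*√(4 + a))
(F + X(10))² = (-21 + 8*√(4 + 10))² = (-21 + 8*√14)²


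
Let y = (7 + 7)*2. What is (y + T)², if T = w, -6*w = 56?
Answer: 3136/9 ≈ 348.44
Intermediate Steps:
w = -28/3 (w = -⅙*56 = -28/3 ≈ -9.3333)
T = -28/3 ≈ -9.3333
y = 28 (y = 14*2 = 28)
(y + T)² = (28 - 28/3)² = (56/3)² = 3136/9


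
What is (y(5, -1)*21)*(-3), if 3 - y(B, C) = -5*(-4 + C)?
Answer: 1386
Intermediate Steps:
y(B, C) = -17 + 5*C (y(B, C) = 3 - (-5)*(-4 + C) = 3 - (20 - 5*C) = 3 + (-20 + 5*C) = -17 + 5*C)
(y(5, -1)*21)*(-3) = ((-17 + 5*(-1))*21)*(-3) = ((-17 - 5)*21)*(-3) = -22*21*(-3) = -462*(-3) = 1386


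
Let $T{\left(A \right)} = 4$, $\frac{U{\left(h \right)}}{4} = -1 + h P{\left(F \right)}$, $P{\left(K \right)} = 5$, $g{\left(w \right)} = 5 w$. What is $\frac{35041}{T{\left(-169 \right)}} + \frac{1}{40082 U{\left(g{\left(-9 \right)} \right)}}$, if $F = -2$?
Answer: $\frac{317420019811}{36234128} \approx 8760.3$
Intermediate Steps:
$U{\left(h \right)} = -4 + 20 h$ ($U{\left(h \right)} = 4 \left(-1 + h 5\right) = 4 \left(-1 + 5 h\right) = -4 + 20 h$)
$\frac{35041}{T{\left(-169 \right)}} + \frac{1}{40082 U{\left(g{\left(-9 \right)} \right)}} = \frac{35041}{4} + \frac{1}{40082 \left(-4 + 20 \cdot 5 \left(-9\right)\right)} = 35041 \cdot \frac{1}{4} + \frac{1}{40082 \left(-4 + 20 \left(-45\right)\right)} = \frac{35041}{4} + \frac{1}{40082 \left(-4 - 900\right)} = \frac{35041}{4} + \frac{1}{40082 \left(-904\right)} = \frac{35041}{4} + \frac{1}{40082} \left(- \frac{1}{904}\right) = \frac{35041}{4} - \frac{1}{36234128} = \frac{317420019811}{36234128}$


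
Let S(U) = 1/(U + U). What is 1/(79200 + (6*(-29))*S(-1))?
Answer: 1/79287 ≈ 1.2612e-5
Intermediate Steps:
S(U) = 1/(2*U)
1/(79200 + (6*(-29))*S(-1)) = 1/(79200 + (6*(-29))*((½)/(-1))) = 1/(79200 - 87*(-1)) = 1/(79200 - 174*(-½)) = 1/(79200 + 87) = 1/79287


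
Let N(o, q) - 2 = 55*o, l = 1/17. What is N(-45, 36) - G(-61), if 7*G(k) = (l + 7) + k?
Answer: -41910/17 ≈ -2465.3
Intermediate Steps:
l = 1/17 ≈ 0.058824
N(o, q) = 2 + 55*o
G(k) = 120/119 + k/7 (G(k) = ((1/17 + 7) + k)/7 = (120/17 + k)/7 = 120/119 + k/7)
N(-45, 36) - G(-61) = (2 + 55*(-45)) - (120/119 + (1/7)*(-61)) = (2 - 2475) - (120/119 - 61/7) = -2473 - 1*(-131/17) = -2473 + 131/17 = -41910/17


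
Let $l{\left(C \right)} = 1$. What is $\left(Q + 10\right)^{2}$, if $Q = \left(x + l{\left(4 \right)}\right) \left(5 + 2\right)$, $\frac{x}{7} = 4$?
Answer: $45369$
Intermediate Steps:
$x = 28$ ($x = 7 \cdot 4 = 28$)
$Q = 203$ ($Q = \left(28 + 1\right) \left(5 + 2\right) = 29 \cdot 7 = 203$)
$\left(Q + 10\right)^{2} = \left(203 + 10\right)^{2} = 213^{2} = 45369$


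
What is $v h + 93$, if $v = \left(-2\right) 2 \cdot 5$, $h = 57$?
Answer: $-1047$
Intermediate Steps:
$v = -20$ ($v = \left(-4\right) 5 = -20$)
$v h + 93 = \left(-20\right) 57 + 93 = -1140 + 93 = -1047$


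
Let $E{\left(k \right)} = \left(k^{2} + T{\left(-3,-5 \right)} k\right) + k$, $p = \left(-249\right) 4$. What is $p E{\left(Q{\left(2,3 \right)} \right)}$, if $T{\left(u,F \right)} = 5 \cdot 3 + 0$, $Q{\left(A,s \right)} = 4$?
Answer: $-79680$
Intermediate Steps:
$T{\left(u,F \right)} = 15$ ($T{\left(u,F \right)} = 15 + 0 = 15$)
$p = -996$
$E{\left(k \right)} = k^{2} + 16 k$ ($E{\left(k \right)} = \left(k^{2} + 15 k\right) + k = k^{2} + 16 k$)
$p E{\left(Q{\left(2,3 \right)} \right)} = - 996 \cdot 4 \left(16 + 4\right) = - 996 \cdot 4 \cdot 20 = \left(-996\right) 80 = -79680$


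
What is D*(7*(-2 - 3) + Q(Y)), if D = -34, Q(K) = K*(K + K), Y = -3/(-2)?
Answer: 1037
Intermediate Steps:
Y = 3/2 (Y = -3*(-½) = 3/2 ≈ 1.5000)
Q(K) = 2*K² (Q(K) = K*(2*K) = 2*K²)
D*(7*(-2 - 3) + Q(Y)) = -34*(7*(-2 - 3) + 2*(3/2)²) = -34*(7*(-5) + 2*(9/4)) = -34*(-35 + 9/2) = -34*(-61/2) = 1037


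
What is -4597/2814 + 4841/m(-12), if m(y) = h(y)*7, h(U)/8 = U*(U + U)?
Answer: -205843/154368 ≈ -1.3335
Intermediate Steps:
h(U) = 16*U**2 (h(U) = 8*(U*(U + U)) = 8*(U*(2*U)) = 8*(2*U**2) = 16*U**2)
m(y) = 112*y**2 (m(y) = (16*y**2)*7 = 112*y**2)
-4597/2814 + 4841/m(-12) = -4597/2814 + 4841/((112*(-12)**2)) = -4597*1/2814 + 4841/((112*144)) = -4597/2814 + 4841/16128 = -205843/154368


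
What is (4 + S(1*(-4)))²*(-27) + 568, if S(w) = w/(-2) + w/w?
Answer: -755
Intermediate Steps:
S(w) = 1 - w/2 (S(w) = w*(-½) + 1 = -w/2 + 1 = 1 - w/2)
(4 + S(1*(-4)))²*(-27) + 568 = (4 + (1 - (-4)/2))²*(-27) + 568 = (4 + (1 - ½*(-4)))²*(-27) + 568 = (4 + (1 + 2))²*(-27) + 568 = (4 + 3)²*(-27) + 568 = 7²*(-27) + 568 = 49*(-27) + 568 = -1323 + 568 = -755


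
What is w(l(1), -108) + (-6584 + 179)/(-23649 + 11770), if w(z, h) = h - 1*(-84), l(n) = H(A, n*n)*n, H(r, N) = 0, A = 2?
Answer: -39813/1697 ≈ -23.461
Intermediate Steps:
l(n) = 0 (l(n) = 0*n = 0)
w(z, h) = 84 + h (w(z, h) = h + 84 = 84 + h)
w(l(1), -108) + (-6584 + 179)/(-23649 + 11770) = (84 - 108) + (-6584 + 179)/(-23649 + 11770) = -24 - 6405/(-11879) = -24 - 6405*(-1/11879) = -24 + 915/1697 = -39813/1697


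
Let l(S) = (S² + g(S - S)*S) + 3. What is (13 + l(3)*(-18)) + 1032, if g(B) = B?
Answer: 829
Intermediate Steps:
l(S) = 3 + S² (l(S) = (S² + (S - S)*S) + 3 = (S² + 0*S) + 3 = (S² + 0) + 3 = S² + 3 = 3 + S²)
(13 + l(3)*(-18)) + 1032 = (13 + (3 + 3²)*(-18)) + 1032 = (13 + (3 + 9)*(-18)) + 1032 = (13 + 12*(-18)) + 1032 = (13 - 216) + 1032 = -203 + 1032 = 829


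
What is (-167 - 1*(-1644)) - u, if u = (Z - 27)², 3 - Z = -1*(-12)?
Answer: 181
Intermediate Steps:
Z = -9 (Z = 3 - (-1)*(-12) = 3 - 1*12 = 3 - 12 = -9)
u = 1296 (u = (-9 - 27)² = (-36)² = 1296)
(-167 - 1*(-1644)) - u = (-167 - 1*(-1644)) - 1*1296 = (-167 + 1644) - 1296 = 1477 - 1296 = 181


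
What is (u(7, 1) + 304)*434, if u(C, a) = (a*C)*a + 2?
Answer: 135842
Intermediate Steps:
u(C, a) = 2 + C*a² (u(C, a) = (C*a)*a + 2 = C*a² + 2 = 2 + C*a²)
(u(7, 1) + 304)*434 = ((2 + 7*1²) + 304)*434 = ((2 + 7*1) + 304)*434 = ((2 + 7) + 304)*434 = (9 + 304)*434 = 313*434 = 135842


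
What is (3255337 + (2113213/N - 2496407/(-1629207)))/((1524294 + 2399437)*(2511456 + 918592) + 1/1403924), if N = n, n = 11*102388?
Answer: 2096515262915176542341999/8667643542937579475660537935497 ≈ 2.4188e-7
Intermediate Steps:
n = 1126268
N = 1126268
(3255337 + (2113213/N - 2496407/(-1629207)))/((1524294 + 2399437)*(2511456 + 918592) + 1/1403924) = (3255337 + (2113213/1126268 - 2496407/(-1629207)))/((1524294 + 2399437)*(2511456 + 918592) + 1/1403924) = (3255337 + (2113213*(1/1126268) - 2496407*(-1/1629207)))/(3923731*3430048 + 1/1403924) = (3255337 + (2113213/1126268 + 2496407/1629207))/(13458585669088 + 1/1403924) = (3255337 + 6254484731167/1834923709476)/(18894831426888701313/1403924) = (5973301298119204579/1834923709476)*(1403924/18894831426888701313) = 2096515262915176542341999/8667643542937579475660537935497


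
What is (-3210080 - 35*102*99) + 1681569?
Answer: -1881941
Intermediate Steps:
(-3210080 - 35*102*99) + 1681569 = (-3210080 - 3570*99) + 1681569 = (-3210080 - 353430) + 1681569 = -3563510 + 1681569 = -1881941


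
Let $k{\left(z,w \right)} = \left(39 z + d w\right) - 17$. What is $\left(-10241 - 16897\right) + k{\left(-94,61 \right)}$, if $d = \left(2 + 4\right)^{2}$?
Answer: $-28625$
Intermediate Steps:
$d = 36$ ($d = 6^{2} = 36$)
$k{\left(z,w \right)} = -17 + 36 w + 39 z$ ($k{\left(z,w \right)} = \left(39 z + 36 w\right) - 17 = \left(36 w + 39 z\right) - 17 = -17 + 36 w + 39 z$)
$\left(-10241 - 16897\right) + k{\left(-94,61 \right)} = \left(-10241 - 16897\right) + \left(-17 + 36 \cdot 61 + 39 \left(-94\right)\right) = -27138 - 1487 = -28625$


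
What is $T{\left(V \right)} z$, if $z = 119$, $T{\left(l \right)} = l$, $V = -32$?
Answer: $-3808$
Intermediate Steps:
$T{\left(V \right)} z = \left(-32\right) 119 = -3808$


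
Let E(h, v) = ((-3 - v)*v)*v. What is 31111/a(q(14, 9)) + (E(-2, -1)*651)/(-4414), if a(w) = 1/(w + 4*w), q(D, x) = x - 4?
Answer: 1716550076/2207 ≈ 7.7778e+5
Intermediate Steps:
q(D, x) = -4 + x
E(h, v) = v²*(-3 - v) (E(h, v) = (v*(-3 - v))*v = v²*(-3 - v))
a(w) = 1/(5*w)
31111/a(q(14, 9)) + (E(-2, -1)*651)/(-4414) = 31111/((1/(5*(-4 + 9)))) + (((-1)²*(-3 - 1*(-1)))*651)/(-4414) = 31111/(((⅕)/5)) + ((1*(-3 + 1))*651)*(-1/4414) = 31111/(((⅕)*(⅕))) + ((1*(-2))*651)*(-1/4414) = 31111/(1/25) - 2*651*(-1/4414) = 31111*25 - 1302*(-1/4414) = 777775 + 651/2207 = 1716550076/2207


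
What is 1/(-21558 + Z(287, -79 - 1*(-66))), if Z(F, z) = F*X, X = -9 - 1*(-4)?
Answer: -1/22993 ≈ -4.3491e-5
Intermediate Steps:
X = -5 (X = -9 + 4 = -5)
Z(F, z) = -5*F (Z(F, z) = F*(-5) = -5*F)
1/(-21558 + Z(287, -79 - 1*(-66))) = 1/(-21558 - 5*287) = 1/(-21558 - 1435) = 1/(-22993) = -1/22993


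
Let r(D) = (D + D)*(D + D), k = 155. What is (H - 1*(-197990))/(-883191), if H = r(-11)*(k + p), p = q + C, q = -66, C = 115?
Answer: -296726/883191 ≈ -0.33597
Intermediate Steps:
p = 49 (p = -66 + 115 = 49)
r(D) = 4*D**2 (r(D) = (2*D)*(2*D) = 4*D**2)
H = 98736 (H = (4*(-11)**2)*(155 + 49) = (4*121)*204 = 484*204 = 98736)
(H - 1*(-197990))/(-883191) = (98736 - 1*(-197990))/(-883191) = (98736 + 197990)*(-1/883191) = 296726*(-1/883191) = -296726/883191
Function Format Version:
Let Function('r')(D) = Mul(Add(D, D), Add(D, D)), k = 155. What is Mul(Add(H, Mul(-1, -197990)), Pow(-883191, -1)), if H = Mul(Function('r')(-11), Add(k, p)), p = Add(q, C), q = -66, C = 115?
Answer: Rational(-296726, 883191) ≈ -0.33597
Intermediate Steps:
p = 49 (p = Add(-66, 115) = 49)
Function('r')(D) = Mul(4, Pow(D, 2)) (Function('r')(D) = Mul(Mul(2, D), Mul(2, D)) = Mul(4, Pow(D, 2)))
H = 98736 (H = Mul(Mul(4, Pow(-11, 2)), Add(155, 49)) = Mul(Mul(4, 121), 204) = Mul(484, 204) = 98736)
Mul(Add(H, Mul(-1, -197990)), Pow(-883191, -1)) = Mul(Add(98736, Mul(-1, -197990)), Pow(-883191, -1)) = Mul(Add(98736, 197990), Rational(-1, 883191)) = Mul(296726, Rational(-1, 883191)) = Rational(-296726, 883191)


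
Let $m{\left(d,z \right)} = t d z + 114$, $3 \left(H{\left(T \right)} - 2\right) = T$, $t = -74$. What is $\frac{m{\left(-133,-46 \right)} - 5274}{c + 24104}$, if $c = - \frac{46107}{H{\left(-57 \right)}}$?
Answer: $- \frac{7784164}{455875} \approx -17.075$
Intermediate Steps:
$H{\left(T \right)} = 2 + \frac{T}{3}$
$m{\left(d,z \right)} = 114 - 74 d z$ ($m{\left(d,z \right)} = - 74 d z + 114 = 114 - 74 d z$)
$c = \frac{46107}{17}$ ($c = - \frac{46107}{2 + \frac{1}{3} \left(-57\right)} = - \frac{46107}{2 - 19} = - \frac{46107}{-17} = \left(-46107\right) \left(- \frac{1}{17}\right) = \frac{46107}{17} \approx 2712.2$)
$\frac{m{\left(-133,-46 \right)} - 5274}{c + 24104} = \frac{\left(114 - \left(-9842\right) \left(-46\right)\right) - 5274}{\frac{46107}{17} + 24104} = \frac{\left(114 - 452732\right) - 5274}{\frac{455875}{17}} = \left(-452618 - 5274\right) \frac{17}{455875} = \left(-457892\right) \frac{17}{455875} = - \frac{7784164}{455875}$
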